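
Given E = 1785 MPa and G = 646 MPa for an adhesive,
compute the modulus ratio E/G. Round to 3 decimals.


E/G ratio = 1785 / 646 = 2.763

2.763


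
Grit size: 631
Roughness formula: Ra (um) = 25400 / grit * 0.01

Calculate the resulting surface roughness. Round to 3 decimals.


Ra = 25400 / 631 * 0.01
= 0.403 um

0.403


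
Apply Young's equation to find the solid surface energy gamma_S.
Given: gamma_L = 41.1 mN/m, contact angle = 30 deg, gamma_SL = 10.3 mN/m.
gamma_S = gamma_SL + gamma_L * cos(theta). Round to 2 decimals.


theta_rad = 30 * pi/180 = 0.523599
gamma_S = 10.3 + 41.1 * cos(0.523599)
= 45.89 mN/m

45.89


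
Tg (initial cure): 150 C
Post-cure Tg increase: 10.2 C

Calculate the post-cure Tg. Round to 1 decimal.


Post-cure Tg = 150 + 10.2 = 160.2 C

160.2


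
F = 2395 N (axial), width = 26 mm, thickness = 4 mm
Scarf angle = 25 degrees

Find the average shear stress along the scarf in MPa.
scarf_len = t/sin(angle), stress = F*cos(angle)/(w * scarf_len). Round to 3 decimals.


scarf_len = 4/sin(25 deg) = 9.4648
cos(25 deg) = 0.906308
stress = 2395*0.906308/(26*9.4648) = 8.821 MPa

8.821


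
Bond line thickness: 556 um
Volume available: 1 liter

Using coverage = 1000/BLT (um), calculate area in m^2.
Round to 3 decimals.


1 L = 1e6 mm^3, thickness = 556 um = 0.556 mm
Area = 1e6 / 0.556 mm^2 = (1e6 / 0.556) / 1e6 m^2 = 1000 / 556 m^2
= 1.799 m^2

1.799


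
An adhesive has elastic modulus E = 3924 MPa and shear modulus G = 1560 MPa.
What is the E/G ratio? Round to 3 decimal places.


E/G = 3924 / 1560 = 2.515

2.515


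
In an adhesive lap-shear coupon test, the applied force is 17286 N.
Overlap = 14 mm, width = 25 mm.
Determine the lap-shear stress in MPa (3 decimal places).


stress = F / (overlap * width)
= 17286 / (14 * 25)
= 49.389 MPa

49.389


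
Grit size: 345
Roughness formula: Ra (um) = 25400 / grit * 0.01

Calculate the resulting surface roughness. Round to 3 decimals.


Ra = 25400 / 345 * 0.01
= 0.736 um

0.736


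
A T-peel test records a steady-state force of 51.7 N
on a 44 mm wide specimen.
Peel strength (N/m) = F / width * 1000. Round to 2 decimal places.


Peel strength = 51.7 / 44 * 1000
= 1175.00 N/m

1175.00


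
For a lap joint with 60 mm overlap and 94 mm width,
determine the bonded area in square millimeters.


Area = 60 * 94 = 5640 mm^2

5640


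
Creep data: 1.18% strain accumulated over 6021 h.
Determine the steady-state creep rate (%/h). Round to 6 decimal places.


Rate = 1.18 / 6021 = 0.000196 %/h

0.000196


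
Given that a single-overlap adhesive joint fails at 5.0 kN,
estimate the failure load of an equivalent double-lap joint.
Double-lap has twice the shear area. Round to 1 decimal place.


Double-lap factor = 2
Expected load = 5.0 * 2 = 10.0 kN

10.0


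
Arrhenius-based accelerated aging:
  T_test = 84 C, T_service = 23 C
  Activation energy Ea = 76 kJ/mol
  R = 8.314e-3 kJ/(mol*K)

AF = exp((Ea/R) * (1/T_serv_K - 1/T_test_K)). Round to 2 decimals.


T_test_K = 357.15, T_serv_K = 296.15
AF = exp((76/8.314e-3) * (1/296.15 - 1/357.15))
= 194.79

194.79


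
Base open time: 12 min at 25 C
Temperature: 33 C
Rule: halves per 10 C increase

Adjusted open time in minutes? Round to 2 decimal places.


Acceleration = 2^((33-25)/10) = 1.7411
Open time = 12 / 1.7411 = 6.89 min

6.89


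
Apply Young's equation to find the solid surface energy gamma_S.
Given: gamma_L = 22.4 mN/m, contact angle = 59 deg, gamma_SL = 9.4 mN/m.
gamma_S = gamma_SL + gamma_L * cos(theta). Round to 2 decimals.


theta_rad = 59 * pi/180 = 1.029744
gamma_S = 9.4 + 22.4 * cos(1.029744)
= 20.94 mN/m

20.94


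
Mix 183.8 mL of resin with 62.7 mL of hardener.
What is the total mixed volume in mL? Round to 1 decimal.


Total = 183.8 + 62.7 = 246.5 mL

246.5


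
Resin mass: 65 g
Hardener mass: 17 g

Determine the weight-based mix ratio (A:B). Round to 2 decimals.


Ratio = 65 / 17 = 3.82

3.82


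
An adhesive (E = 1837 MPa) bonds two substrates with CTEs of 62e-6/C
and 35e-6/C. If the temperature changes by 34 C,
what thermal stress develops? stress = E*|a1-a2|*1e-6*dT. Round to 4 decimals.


Stress = 1837 * |62 - 35| * 1e-6 * 34
= 1.6864 MPa

1.6864


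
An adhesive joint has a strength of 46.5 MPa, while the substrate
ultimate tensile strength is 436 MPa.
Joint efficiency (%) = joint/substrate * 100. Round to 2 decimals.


Efficiency = 46.5 / 436 * 100
= 10.67%

10.67


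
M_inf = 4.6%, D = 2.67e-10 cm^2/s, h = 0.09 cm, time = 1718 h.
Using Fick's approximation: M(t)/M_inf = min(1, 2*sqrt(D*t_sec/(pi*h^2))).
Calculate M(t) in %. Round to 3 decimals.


t = 6184800 s
ratio = min(1, 2*sqrt(2.67e-10*6184800/(pi*0.0081)))
= 0.509485
M(t) = 4.6 * 0.509485 = 2.344%

2.344


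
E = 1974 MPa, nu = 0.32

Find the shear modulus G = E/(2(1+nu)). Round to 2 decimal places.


G = 1974 / (2 * 1.32)
= 747.73 MPa

747.73


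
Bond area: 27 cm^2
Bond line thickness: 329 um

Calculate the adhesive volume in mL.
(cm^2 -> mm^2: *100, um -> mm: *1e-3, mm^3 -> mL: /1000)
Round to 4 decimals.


V = 27*100 * 329*1e-3 / 1000
= 0.8883 mL

0.8883


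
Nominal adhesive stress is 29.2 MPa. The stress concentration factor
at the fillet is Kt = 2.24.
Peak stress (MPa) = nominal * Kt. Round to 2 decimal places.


Peak = 29.2 * 2.24 = 65.41 MPa

65.41


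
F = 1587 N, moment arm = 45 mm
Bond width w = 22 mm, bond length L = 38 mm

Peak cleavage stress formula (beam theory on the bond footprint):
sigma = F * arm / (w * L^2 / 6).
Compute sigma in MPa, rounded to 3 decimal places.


sigma = (1587 * 45) / (22 * 1444 / 6)
= 71415 * 6 / 31768
= 428490 / 31768
= 13.488 MPa

13.488


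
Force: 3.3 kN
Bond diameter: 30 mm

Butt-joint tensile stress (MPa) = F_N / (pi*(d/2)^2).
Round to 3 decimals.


F_N = 3.3 * 1000 = 3300.0 N
A = pi*(15.0)^2 = 706.8583 mm^2
stress = 3300.0 / 706.8583 = 4.669 MPa

4.669


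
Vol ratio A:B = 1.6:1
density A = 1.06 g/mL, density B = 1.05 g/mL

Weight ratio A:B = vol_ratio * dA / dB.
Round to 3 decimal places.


Weight ratio = 1.6 * 1.06 / 1.05
= 1.615

1.615


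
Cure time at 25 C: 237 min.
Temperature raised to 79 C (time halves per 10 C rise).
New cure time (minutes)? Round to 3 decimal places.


Acceleration factor = 2^(54/10) = 42.2243
New time = 237 / 42.2243 = 5.613 min

5.613


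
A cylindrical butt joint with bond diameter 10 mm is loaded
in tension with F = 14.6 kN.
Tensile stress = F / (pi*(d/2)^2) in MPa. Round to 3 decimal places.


Area = pi * (10/2)^2 = 78.5398 mm^2
Stress = 14.6*1000 / 78.5398
= 185.893 MPa

185.893


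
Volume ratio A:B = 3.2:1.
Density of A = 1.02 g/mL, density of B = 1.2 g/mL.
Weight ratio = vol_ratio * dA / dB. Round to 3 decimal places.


Wt ratio = 3.2 * 1.02 / 1.2
= 2.720

2.720


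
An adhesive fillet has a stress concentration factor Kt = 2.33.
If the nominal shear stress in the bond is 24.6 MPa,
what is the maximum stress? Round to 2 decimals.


Max stress = 24.6 * 2.33 = 57.32 MPa

57.32


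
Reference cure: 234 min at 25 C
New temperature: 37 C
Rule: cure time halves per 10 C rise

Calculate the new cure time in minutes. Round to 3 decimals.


factor = 2^((37-25)/10) = 2.2974
t_new = 234 / 2.2974 = 101.854 min

101.854


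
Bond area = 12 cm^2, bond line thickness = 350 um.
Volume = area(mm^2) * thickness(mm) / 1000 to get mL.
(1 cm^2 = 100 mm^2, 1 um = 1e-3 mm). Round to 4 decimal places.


area_mm2 = 12 * 100 = 1200
blt_mm = 350 * 1e-3 = 0.35
vol_mm3 = 1200 * 0.35 = 420.0
vol_mL = 420.0 / 1000 = 0.4200 mL

0.4200


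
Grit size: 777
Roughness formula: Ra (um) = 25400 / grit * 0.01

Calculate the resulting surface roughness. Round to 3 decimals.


Ra = 25400 / 777 * 0.01
= 0.327 um

0.327


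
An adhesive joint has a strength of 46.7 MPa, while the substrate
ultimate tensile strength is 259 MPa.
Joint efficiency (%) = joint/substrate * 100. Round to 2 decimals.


Efficiency = 46.7 / 259 * 100
= 18.03%

18.03


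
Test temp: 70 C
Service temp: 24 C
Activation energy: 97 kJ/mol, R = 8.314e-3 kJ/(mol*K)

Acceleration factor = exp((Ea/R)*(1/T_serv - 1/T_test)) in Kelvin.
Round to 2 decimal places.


AF = exp((97/0.008314)*(1/297.15 - 1/343.15))
= 193.12

193.12


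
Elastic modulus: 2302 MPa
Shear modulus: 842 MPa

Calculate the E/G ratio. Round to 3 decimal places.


E / G = 2302 / 842 = 2.734

2.734


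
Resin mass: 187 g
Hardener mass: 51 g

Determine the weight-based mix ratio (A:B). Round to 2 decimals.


Ratio = 187 / 51 = 3.67

3.67


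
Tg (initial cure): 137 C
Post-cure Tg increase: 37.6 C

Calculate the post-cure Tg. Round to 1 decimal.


Post-cure Tg = 137 + 37.6 = 174.6 C

174.6


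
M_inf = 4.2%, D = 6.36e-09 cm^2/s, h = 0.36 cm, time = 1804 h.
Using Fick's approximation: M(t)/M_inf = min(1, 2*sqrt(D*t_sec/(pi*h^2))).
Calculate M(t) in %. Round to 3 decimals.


t = 6494400 s
ratio = min(1, 2*sqrt(6.36e-09*6494400/(pi*0.1296)))
= 0.637016
M(t) = 4.2 * 0.637016 = 2.675%

2.675


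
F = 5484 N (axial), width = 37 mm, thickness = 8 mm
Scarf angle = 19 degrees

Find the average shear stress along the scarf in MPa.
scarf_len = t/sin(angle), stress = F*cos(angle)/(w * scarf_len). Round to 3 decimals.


scarf_len = 8/sin(19 deg) = 24.5724
cos(19 deg) = 0.945519
stress = 5484*0.945519/(37*24.5724) = 5.703 MPa

5.703


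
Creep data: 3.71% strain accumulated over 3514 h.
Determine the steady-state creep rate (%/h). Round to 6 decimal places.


Rate = 3.71 / 3514 = 0.001056 %/h

0.001056


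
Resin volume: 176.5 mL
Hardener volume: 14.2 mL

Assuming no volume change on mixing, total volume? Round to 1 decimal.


V_total = 176.5 + 14.2 = 190.7 mL

190.7


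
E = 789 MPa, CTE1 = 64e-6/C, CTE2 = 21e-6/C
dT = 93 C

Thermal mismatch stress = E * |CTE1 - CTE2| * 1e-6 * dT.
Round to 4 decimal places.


= 789 * 43e-6 * 93
= 3.1552 MPa

3.1552


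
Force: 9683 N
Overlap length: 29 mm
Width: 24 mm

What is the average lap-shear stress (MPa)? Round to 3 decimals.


Average shear stress = F / (overlap * width)
= 9683 / (29 * 24)
= 13.912 MPa

13.912


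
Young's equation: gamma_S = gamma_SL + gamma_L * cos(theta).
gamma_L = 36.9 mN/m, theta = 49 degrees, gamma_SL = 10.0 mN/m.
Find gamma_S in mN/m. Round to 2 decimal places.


cos(49 deg) = 0.656059
gamma_S = 10.0 + 36.9 * 0.656059
= 34.21 mN/m

34.21


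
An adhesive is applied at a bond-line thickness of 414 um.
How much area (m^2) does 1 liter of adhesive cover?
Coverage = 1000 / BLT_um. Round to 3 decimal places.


Coverage = 1000 / 414 = 2.415 m^2

2.415


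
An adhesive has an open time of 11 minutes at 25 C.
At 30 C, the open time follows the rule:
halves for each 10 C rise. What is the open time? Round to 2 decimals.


Factor = 2^((30-25)/10) = 1.4142
Open time = 11 / 1.4142 = 7.78 min

7.78


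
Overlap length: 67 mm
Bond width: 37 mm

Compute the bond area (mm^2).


Bond area = 67 * 37 = 2479 mm^2

2479


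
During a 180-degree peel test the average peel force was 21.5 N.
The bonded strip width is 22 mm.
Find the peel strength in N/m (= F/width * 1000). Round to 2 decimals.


Peel strength = F/width * 1000
= 21.5 / 22 * 1000
= 977.27 N/m

977.27


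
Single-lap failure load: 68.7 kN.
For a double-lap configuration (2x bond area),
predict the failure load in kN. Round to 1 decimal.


Failure load = 68.7 * 2 = 137.4 kN

137.4


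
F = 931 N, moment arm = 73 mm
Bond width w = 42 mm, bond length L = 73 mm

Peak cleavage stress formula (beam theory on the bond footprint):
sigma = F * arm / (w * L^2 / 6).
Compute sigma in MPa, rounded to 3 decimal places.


sigma = (931 * 73) / (42 * 5329 / 6)
= 67963 * 6 / 223818
= 407778 / 223818
= 1.822 MPa

1.822


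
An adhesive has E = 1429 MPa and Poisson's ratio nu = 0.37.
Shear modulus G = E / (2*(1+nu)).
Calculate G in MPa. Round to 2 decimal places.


G = 1429 / (2*(1+0.37))
= 1429 / 2.74
= 521.53 MPa

521.53


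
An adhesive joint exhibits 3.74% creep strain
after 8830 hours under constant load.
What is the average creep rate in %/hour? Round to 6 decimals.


Creep rate = strain / time
= 3.74 / 8830
= 0.000424 %/h

0.000424


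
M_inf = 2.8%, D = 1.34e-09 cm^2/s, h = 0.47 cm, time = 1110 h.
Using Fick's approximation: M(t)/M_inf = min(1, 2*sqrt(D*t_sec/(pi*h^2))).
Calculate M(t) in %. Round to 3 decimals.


t = 3996000 s
ratio = min(1, 2*sqrt(1.34e-09*3996000/(pi*0.2209)))
= 0.175680
M(t) = 2.8 * 0.175680 = 0.492%

0.492


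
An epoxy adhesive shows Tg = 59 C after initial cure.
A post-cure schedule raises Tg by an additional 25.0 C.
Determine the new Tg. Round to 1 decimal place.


New Tg = 59 + 25.0
= 84.0 C

84.0


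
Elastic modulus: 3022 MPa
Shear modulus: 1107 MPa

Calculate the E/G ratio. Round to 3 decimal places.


E / G = 3022 / 1107 = 2.730

2.730


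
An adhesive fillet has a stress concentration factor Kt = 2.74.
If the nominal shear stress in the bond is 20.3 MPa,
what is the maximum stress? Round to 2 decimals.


Max stress = 20.3 * 2.74 = 55.62 MPa

55.62


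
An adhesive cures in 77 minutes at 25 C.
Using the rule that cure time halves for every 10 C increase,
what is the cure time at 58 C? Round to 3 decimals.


Factor = 2^((58 - 25) / 10) = 9.8492
Cure time = 77 / 9.8492
= 7.818 minutes

7.818


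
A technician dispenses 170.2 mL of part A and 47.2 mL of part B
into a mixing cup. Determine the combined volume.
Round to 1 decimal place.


Combined volume = 170.2 + 47.2
= 217.4 mL

217.4


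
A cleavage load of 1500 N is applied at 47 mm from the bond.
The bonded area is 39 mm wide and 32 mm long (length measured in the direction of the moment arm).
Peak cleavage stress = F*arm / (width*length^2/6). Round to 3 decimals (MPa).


Moment = 1500 * 47 = 70500 N*mm
Section modulus = 39 * 1024 / 6 = 39936 / 6 mm^3
Stress = 70500 / (39936 / 6) = 423000 / 39936
= 10.592 MPa

10.592


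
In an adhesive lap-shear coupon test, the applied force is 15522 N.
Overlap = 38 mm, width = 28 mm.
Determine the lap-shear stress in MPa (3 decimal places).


stress = F / (overlap * width)
= 15522 / (38 * 28)
= 14.588 MPa

14.588


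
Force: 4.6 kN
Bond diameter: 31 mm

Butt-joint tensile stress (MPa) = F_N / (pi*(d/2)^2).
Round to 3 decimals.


F_N = 4.6 * 1000 = 4600.0 N
A = pi*(15.5)^2 = 754.7676 mm^2
stress = 4600.0 / 754.7676 = 6.095 MPa

6.095


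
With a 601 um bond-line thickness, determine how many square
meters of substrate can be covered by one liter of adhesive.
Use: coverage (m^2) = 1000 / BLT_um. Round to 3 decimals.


Coverage = 1000 / 601 = 1.664 m^2

1.664


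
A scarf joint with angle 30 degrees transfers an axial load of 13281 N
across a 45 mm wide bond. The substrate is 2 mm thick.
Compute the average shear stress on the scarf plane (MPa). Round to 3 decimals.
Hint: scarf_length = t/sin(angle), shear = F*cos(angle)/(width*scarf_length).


scarf_length = 2 / sin(30 deg) = 4.0000 mm
cos(30 deg) = 0.866025
shear stress = 13281 * 0.866025 / (45 * 4.0000)
= 63.898 MPa

63.898


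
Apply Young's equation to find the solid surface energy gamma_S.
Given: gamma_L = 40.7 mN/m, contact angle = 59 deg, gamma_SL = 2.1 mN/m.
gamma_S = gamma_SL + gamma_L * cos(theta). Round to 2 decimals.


theta_rad = 59 * pi/180 = 1.029744
gamma_S = 2.1 + 40.7 * cos(1.029744)
= 23.06 mN/m

23.06


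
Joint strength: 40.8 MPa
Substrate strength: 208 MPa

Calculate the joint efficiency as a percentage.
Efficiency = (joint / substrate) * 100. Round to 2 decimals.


Efficiency = (40.8 / 208) * 100 = 19.62%

19.62


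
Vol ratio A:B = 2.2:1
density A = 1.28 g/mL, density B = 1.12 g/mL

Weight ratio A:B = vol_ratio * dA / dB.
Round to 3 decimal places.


Weight ratio = 2.2 * 1.28 / 1.12
= 2.514

2.514


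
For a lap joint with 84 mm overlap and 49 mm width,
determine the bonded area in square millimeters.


Area = 84 * 49 = 4116 mm^2

4116


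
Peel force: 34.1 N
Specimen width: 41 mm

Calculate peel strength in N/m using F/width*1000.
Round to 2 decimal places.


Peel strength = 34.1 / 41 * 1000 = 831.71 N/m

831.71


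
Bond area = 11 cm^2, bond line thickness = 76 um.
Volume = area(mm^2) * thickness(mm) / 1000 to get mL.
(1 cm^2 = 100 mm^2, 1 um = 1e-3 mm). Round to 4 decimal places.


area_mm2 = 11 * 100 = 1100
blt_mm = 76 * 1e-3 = 0.076
vol_mm3 = 1100 * 0.076 = 83.6
vol_mL = 83.6 / 1000 = 0.0836 mL

0.0836


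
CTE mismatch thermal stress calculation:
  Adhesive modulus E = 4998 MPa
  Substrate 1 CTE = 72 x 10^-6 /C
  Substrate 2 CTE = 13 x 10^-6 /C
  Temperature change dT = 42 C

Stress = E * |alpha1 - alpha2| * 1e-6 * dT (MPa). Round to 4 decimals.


delta_alpha = |72 - 13| = 59 x 10^-6/C
Stress = 4998 * 59e-6 * 42
= 12.3850 MPa

12.3850


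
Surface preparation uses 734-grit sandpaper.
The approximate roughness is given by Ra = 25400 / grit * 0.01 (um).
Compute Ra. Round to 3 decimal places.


Ra = 25400 / 734 * 0.01
= 254 / 734
= 0.346 um

0.346


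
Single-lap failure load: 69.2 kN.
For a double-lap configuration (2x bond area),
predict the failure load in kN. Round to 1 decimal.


Failure load = 69.2 * 2 = 138.4 kN

138.4


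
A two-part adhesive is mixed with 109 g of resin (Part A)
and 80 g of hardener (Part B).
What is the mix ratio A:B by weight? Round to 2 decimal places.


Mix ratio = mass_A / mass_B
= 109 / 80
= 1.36

1.36


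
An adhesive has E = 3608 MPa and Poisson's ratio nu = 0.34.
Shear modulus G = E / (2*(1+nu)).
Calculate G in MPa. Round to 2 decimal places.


G = 3608 / (2*(1+0.34))
= 3608 / 2.68
= 1346.27 MPa

1346.27


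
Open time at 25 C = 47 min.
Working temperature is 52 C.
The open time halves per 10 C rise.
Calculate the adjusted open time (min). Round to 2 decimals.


factor = 2^((52 - 25) / 10) = 6.4980
ot = 47 / 6.4980 = 7.23 min

7.23


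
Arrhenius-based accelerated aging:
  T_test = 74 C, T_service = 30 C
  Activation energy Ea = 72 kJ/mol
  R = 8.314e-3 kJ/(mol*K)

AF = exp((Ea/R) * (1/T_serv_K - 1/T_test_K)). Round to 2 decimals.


T_test_K = 347.15, T_serv_K = 303.15
AF = exp((72/8.314e-3) * (1/303.15 - 1/347.15))
= 37.37

37.37


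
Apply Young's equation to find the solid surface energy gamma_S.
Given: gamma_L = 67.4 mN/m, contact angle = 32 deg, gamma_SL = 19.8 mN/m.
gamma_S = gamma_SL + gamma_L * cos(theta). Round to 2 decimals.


theta_rad = 32 * pi/180 = 0.558505
gamma_S = 19.8 + 67.4 * cos(0.558505)
= 76.96 mN/m

76.96


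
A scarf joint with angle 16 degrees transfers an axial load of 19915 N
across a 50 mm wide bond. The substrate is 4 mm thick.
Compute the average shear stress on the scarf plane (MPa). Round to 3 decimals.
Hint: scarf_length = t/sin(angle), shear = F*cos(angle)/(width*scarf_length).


scarf_length = 4 / sin(16 deg) = 14.5118 mm
cos(16 deg) = 0.961262
shear stress = 19915 * 0.961262 / (50 * 14.5118)
= 26.383 MPa

26.383


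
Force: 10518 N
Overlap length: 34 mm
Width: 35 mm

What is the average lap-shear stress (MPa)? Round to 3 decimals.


Average shear stress = F / (overlap * width)
= 10518 / (34 * 35)
= 8.839 MPa

8.839


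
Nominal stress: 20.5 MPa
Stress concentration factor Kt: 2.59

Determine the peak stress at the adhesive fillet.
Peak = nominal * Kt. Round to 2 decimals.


Peak stress = 20.5 * 2.59
= 53.10 MPa

53.10


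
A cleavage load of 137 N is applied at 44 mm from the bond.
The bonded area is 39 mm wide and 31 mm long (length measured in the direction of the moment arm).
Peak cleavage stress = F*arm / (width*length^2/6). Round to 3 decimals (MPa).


Moment = 137 * 44 = 6028 N*mm
Section modulus = 39 * 961 / 6 = 37479 / 6 mm^3
Stress = 6028 / (37479 / 6) = 36168 / 37479
= 0.965 MPa

0.965


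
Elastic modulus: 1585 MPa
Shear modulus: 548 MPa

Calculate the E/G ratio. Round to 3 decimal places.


E / G = 1585 / 548 = 2.892

2.892


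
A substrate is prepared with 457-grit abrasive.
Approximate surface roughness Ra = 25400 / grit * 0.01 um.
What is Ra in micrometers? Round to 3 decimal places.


Ra = 25400 / 457 * 0.01 = 0.556 um

0.556


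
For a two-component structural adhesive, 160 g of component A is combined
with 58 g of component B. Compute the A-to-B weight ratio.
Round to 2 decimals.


Weight ratio A:B = 160 / 58
= 2.76

2.76


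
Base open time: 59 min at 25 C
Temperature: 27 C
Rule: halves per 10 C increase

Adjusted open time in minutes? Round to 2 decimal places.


Acceleration = 2^((27-25)/10) = 1.1487
Open time = 59 / 1.1487 = 51.36 min

51.36


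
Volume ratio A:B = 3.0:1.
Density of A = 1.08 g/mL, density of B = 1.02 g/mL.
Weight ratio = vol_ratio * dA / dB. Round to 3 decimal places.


Wt ratio = 3.0 * 1.08 / 1.02
= 3.176

3.176


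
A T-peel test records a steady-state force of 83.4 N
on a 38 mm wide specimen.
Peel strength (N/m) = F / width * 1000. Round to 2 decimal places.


Peel strength = 83.4 / 38 * 1000
= 2194.74 N/m

2194.74


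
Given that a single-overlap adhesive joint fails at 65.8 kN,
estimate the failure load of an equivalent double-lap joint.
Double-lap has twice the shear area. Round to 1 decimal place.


Double-lap factor = 2
Expected load = 65.8 * 2 = 131.6 kN

131.6


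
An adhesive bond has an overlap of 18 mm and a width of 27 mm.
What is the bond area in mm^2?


Bond area = overlap * width
= 18 * 27
= 486 mm^2

486


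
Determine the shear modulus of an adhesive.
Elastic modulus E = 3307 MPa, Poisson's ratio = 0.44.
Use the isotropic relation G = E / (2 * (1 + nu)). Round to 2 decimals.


G = 3307 / (2*(1+0.44)) = 3307 / 2.88
= 1148.26 MPa

1148.26


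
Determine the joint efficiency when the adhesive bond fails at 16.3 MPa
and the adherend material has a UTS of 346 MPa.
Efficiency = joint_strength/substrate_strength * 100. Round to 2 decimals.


Joint efficiency = 16.3 / 346 * 100
= 4.71%

4.71


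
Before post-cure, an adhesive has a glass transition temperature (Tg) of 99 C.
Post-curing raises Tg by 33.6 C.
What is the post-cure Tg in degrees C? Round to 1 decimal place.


Tg_post = Tg_base + delta_Tg
= 99 + 33.6
= 132.6 C

132.6


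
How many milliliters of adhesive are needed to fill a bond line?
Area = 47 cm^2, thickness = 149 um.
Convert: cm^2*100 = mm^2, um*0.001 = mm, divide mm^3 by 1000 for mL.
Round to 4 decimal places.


= (47 * 100) * (149 * 0.001) / 1000
= 0.7003 mL

0.7003


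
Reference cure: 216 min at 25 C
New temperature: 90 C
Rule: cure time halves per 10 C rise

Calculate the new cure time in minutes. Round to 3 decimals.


factor = 2^((90-25)/10) = 90.5097
t_new = 216 / 90.5097 = 2.386 min

2.386


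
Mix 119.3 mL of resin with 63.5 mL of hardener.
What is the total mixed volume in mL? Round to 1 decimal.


Total = 119.3 + 63.5 = 182.8 mL

182.8


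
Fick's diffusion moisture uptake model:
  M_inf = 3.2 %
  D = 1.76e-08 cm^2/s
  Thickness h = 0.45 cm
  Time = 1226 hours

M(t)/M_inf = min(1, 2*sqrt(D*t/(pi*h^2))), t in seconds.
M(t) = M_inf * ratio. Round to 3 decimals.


t_sec = 1226 * 3600 = 4413600
ratio = 2*sqrt(1.76e-08*4413600/(pi*0.45^2))
= min(1, 0.698868)
= 0.698868
M(t) = 3.2 * 0.698868 = 2.236 %

2.236


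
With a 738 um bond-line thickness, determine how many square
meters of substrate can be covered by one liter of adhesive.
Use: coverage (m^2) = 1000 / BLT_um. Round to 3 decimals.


Coverage = 1000 / 738 = 1.355 m^2

1.355


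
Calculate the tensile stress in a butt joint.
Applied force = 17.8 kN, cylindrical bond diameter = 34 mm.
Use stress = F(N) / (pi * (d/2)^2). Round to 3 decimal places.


A = pi * 17.0^2 = 907.9203 mm^2
sigma = 17800.0 / 907.9203 = 19.605 MPa

19.605


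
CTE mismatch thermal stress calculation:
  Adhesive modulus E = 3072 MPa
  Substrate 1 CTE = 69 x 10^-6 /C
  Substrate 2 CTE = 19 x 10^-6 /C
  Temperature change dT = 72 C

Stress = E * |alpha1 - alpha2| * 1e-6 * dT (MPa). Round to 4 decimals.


delta_alpha = |69 - 19| = 50 x 10^-6/C
Stress = 3072 * 50e-6 * 72
= 11.0592 MPa

11.0592


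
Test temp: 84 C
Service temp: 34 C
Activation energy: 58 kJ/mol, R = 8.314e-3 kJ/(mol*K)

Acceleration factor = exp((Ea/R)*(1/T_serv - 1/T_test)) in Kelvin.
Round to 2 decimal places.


AF = exp((58/0.008314)*(1/307.15 - 1/357.15))
= 24.04

24.04


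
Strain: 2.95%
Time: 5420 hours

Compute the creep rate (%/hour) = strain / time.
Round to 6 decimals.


Creep rate = 2.95 / 5420
= 0.000544 %/h

0.000544


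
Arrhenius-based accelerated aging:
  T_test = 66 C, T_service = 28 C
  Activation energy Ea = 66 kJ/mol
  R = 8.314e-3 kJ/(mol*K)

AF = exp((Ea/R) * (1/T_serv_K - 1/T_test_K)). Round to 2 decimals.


T_test_K = 339.15, T_serv_K = 301.15
AF = exp((66/8.314e-3) * (1/301.15 - 1/339.15))
= 19.17

19.17


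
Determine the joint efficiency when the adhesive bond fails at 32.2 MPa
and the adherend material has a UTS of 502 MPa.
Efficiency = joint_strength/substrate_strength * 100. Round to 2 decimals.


Joint efficiency = 32.2 / 502 * 100
= 6.41%

6.41


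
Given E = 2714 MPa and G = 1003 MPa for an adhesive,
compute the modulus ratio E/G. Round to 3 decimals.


E/G ratio = 2714 / 1003 = 2.706

2.706


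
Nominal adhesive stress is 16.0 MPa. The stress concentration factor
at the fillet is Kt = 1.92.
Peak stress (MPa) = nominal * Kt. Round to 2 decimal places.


Peak = 16.0 * 1.92 = 30.72 MPa

30.72


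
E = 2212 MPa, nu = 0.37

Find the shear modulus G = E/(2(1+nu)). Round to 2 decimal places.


G = 2212 / (2 * 1.37)
= 807.30 MPa

807.30


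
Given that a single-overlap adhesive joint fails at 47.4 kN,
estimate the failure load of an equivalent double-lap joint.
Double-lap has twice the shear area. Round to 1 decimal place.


Double-lap factor = 2
Expected load = 47.4 * 2 = 94.8 kN

94.8


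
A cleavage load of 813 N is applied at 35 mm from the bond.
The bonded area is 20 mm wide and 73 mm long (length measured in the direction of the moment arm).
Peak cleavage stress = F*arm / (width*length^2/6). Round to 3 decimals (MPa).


Moment = 813 * 35 = 28455 N*mm
Section modulus = 20 * 5329 / 6 = 106580 / 6 mm^3
Stress = 28455 / (106580 / 6) = 170730 / 106580
= 1.602 MPa

1.602


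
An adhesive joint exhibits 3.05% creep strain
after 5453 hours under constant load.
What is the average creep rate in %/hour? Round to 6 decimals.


Creep rate = strain / time
= 3.05 / 5453
= 0.000559 %/h

0.000559


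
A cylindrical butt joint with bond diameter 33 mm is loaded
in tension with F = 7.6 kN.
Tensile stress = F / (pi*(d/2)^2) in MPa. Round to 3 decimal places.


Area = pi * (33/2)^2 = 855.2986 mm^2
Stress = 7.6*1000 / 855.2986
= 8.886 MPa

8.886


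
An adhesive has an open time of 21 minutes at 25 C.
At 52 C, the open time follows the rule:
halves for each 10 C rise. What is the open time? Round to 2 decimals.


Factor = 2^((52-25)/10) = 6.4980
Open time = 21 / 6.4980 = 3.23 min

3.23


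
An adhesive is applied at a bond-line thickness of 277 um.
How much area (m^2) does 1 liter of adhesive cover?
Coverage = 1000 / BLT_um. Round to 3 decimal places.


Coverage = 1000 / 277 = 3.610 m^2

3.610


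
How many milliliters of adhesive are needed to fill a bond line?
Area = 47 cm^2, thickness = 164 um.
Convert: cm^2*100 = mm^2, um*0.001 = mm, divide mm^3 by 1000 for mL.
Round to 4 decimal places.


= (47 * 100) * (164 * 0.001) / 1000
= 0.7708 mL

0.7708


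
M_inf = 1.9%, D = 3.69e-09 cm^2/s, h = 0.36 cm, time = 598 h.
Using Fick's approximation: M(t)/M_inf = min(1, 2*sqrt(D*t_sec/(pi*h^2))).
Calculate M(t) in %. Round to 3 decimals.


t = 2152800 s
ratio = min(1, 2*sqrt(3.69e-09*2152800/(pi*0.1296)))
= 0.279362
M(t) = 1.9 * 0.279362 = 0.531%

0.531


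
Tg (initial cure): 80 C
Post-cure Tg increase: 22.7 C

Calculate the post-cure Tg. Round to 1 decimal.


Post-cure Tg = 80 + 22.7 = 102.7 C

102.7


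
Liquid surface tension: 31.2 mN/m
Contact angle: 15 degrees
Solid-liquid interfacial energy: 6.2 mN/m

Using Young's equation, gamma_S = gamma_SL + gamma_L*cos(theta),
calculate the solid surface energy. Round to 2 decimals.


gamma_S = 6.2 + 31.2 * cos(15)
= 36.34 mN/m

36.34


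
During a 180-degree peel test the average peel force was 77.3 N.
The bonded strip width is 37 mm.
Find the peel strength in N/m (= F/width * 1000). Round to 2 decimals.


Peel strength = F/width * 1000
= 77.3 / 37 * 1000
= 2089.19 N/m

2089.19


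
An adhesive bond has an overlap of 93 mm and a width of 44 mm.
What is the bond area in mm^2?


Bond area = overlap * width
= 93 * 44
= 4092 mm^2

4092


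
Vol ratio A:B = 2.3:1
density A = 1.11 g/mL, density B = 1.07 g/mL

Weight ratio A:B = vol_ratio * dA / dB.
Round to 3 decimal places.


Weight ratio = 2.3 * 1.11 / 1.07
= 2.386

2.386


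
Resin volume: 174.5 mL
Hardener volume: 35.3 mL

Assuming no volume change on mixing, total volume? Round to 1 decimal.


V_total = 174.5 + 35.3 = 209.8 mL

209.8


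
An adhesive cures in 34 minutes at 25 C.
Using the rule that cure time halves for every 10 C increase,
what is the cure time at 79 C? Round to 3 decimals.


Factor = 2^((79 - 25) / 10) = 42.2243
Cure time = 34 / 42.2243
= 0.805 minutes

0.805


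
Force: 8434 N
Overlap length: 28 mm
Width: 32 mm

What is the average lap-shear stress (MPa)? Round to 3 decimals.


Average shear stress = F / (overlap * width)
= 8434 / (28 * 32)
= 9.413 MPa

9.413


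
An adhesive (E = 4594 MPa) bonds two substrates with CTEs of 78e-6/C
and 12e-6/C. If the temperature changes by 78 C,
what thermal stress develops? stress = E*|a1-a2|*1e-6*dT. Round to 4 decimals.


Stress = 4594 * |78 - 12| * 1e-6 * 78
= 23.6499 MPa

23.6499


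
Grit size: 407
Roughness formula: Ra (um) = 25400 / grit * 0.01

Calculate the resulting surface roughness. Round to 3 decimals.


Ra = 25400 / 407 * 0.01
= 0.624 um

0.624


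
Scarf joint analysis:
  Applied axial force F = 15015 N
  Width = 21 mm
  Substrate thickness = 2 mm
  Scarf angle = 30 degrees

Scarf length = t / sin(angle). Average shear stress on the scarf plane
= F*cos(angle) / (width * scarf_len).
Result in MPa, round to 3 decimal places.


Scarf length = 2 / sin(30 deg) = 4.0000 mm
cos(30 deg) = 0.866025
Shear = 15015 * 0.866025 / (21 * 4.0000)
= 154.802 MPa

154.802


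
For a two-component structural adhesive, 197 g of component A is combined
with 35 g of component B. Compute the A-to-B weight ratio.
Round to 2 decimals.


Weight ratio A:B = 197 / 35
= 5.63

5.63


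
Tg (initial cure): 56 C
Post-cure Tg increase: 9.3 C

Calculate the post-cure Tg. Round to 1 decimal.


Post-cure Tg = 56 + 9.3 = 65.3 C

65.3


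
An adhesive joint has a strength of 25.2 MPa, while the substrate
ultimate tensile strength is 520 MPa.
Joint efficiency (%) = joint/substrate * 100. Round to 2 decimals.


Efficiency = 25.2 / 520 * 100
= 4.85%

4.85


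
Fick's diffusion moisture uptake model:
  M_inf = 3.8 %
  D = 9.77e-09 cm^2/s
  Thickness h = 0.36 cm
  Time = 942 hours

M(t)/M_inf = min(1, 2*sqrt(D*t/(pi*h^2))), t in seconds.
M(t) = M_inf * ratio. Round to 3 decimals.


t_sec = 942 * 3600 = 3391200
ratio = 2*sqrt(9.77e-09*3391200/(pi*0.36^2))
= min(1, 0.570527)
= 0.570527
M(t) = 3.8 * 0.570527 = 2.168 %

2.168


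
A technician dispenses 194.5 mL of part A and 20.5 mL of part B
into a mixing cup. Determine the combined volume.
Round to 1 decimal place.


Combined volume = 194.5 + 20.5
= 215.0 mL

215.0


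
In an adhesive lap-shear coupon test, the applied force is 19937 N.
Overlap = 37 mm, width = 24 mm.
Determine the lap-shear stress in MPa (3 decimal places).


stress = F / (overlap * width)
= 19937 / (37 * 24)
= 22.452 MPa

22.452


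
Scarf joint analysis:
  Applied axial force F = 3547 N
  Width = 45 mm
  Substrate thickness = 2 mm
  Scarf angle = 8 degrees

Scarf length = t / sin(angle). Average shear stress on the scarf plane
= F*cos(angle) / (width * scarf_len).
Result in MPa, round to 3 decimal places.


Scarf length = 2 / sin(8 deg) = 14.3706 mm
cos(8 deg) = 0.990268
Shear = 3547 * 0.990268 / (45 * 14.3706)
= 5.432 MPa

5.432


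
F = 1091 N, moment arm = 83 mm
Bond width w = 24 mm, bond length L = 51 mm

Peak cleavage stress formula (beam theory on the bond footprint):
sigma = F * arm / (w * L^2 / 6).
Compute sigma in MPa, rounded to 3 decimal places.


sigma = (1091 * 83) / (24 * 2601 / 6)
= 90553 * 6 / 62424
= 543318 / 62424
= 8.704 MPa

8.704


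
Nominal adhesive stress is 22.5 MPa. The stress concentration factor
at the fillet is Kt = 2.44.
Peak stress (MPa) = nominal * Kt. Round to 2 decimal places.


Peak = 22.5 * 2.44 = 54.90 MPa

54.90


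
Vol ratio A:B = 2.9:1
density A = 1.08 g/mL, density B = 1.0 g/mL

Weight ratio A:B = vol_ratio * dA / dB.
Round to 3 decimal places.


Weight ratio = 2.9 * 1.08 / 1.0
= 3.132

3.132


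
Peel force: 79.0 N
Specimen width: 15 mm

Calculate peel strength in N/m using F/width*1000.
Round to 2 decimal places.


Peel strength = 79.0 / 15 * 1000 = 5266.67 N/m

5266.67


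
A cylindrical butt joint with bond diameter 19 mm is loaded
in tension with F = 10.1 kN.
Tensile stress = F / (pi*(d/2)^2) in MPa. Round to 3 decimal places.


Area = pi * (19/2)^2 = 283.5287 mm^2
Stress = 10.1*1000 / 283.5287
= 35.622 MPa

35.622


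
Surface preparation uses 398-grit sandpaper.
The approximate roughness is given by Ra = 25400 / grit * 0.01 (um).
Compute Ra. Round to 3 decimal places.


Ra = 25400 / 398 * 0.01
= 254 / 398
= 0.638 um

0.638


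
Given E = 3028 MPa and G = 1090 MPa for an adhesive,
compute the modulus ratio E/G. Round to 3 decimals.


E/G ratio = 3028 / 1090 = 2.778

2.778


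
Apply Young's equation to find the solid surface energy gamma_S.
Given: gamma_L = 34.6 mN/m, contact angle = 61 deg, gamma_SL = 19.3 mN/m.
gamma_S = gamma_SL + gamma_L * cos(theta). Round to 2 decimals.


theta_rad = 61 * pi/180 = 1.064651
gamma_S = 19.3 + 34.6 * cos(1.064651)
= 36.07 mN/m

36.07


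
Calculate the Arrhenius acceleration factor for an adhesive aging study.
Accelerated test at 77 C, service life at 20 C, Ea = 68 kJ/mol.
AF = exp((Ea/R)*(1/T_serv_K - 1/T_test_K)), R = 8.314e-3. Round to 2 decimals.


T_test = 350.15 K, T_serv = 293.15 K
Ea/R = 68 / 0.008314 = 8178.98
AF = exp(8178.98 * (1/293.15 - 1/350.15))
= 93.86

93.86


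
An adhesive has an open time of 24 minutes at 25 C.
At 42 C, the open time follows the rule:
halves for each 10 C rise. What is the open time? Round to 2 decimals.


Factor = 2^((42-25)/10) = 3.2490
Open time = 24 / 3.2490 = 7.39 min

7.39


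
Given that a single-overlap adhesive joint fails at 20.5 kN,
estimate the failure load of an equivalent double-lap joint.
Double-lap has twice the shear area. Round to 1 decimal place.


Double-lap factor = 2
Expected load = 20.5 * 2 = 41.0 kN

41.0


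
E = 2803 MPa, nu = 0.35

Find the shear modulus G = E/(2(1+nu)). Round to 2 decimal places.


G = 2803 / (2 * 1.35)
= 1038.15 MPa

1038.15


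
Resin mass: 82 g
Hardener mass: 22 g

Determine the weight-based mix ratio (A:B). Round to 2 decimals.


Ratio = 82 / 22 = 3.73

3.73


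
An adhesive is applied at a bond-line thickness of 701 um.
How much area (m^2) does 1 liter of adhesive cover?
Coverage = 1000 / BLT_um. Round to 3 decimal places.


Coverage = 1000 / 701 = 1.427 m^2

1.427


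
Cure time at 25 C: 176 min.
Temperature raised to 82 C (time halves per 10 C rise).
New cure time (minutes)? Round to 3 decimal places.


Acceleration factor = 2^(57/10) = 51.9842
New time = 176 / 51.9842 = 3.386 min

3.386


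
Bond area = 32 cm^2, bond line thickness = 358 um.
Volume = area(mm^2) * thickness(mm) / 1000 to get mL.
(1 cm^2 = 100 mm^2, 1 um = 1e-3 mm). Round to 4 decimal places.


area_mm2 = 32 * 100 = 3200
blt_mm = 358 * 1e-3 = 0.358
vol_mm3 = 3200 * 0.358 = 1145.6
vol_mL = 1145.6 / 1000 = 1.1456 mL

1.1456


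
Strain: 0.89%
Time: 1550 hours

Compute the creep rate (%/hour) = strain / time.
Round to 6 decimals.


Creep rate = 0.89 / 1550
= 0.000574 %/h

0.000574


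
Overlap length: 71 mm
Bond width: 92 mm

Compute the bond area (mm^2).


Bond area = 71 * 92 = 6532 mm^2

6532


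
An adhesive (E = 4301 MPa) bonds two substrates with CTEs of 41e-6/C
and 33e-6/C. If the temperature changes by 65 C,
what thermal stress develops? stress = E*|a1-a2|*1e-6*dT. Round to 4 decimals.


Stress = 4301 * |41 - 33| * 1e-6 * 65
= 2.2365 MPa

2.2365


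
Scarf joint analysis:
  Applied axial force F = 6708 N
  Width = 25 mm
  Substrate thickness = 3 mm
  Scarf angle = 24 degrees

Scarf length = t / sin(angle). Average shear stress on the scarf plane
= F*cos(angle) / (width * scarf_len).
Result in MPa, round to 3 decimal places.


Scarf length = 3 / sin(24 deg) = 7.3758 mm
cos(24 deg) = 0.913545
Shear = 6708 * 0.913545 / (25 * 7.3758)
= 33.233 MPa

33.233


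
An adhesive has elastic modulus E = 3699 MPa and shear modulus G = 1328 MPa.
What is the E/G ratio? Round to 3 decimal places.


E/G = 3699 / 1328 = 2.785

2.785


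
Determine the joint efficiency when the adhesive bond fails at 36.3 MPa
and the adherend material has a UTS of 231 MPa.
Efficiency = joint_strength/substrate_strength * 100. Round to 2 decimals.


Joint efficiency = 36.3 / 231 * 100
= 15.71%

15.71


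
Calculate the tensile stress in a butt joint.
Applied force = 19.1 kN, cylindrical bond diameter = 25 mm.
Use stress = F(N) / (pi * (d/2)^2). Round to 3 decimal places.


A = pi * 12.5^2 = 490.8739 mm^2
sigma = 19100.0 / 490.8739 = 38.910 MPa

38.910


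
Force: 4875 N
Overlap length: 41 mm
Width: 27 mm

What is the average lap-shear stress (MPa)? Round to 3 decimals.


Average shear stress = F / (overlap * width)
= 4875 / (41 * 27)
= 4.404 MPa

4.404


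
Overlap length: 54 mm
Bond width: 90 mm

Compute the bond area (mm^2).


Bond area = 54 * 90 = 4860 mm^2

4860


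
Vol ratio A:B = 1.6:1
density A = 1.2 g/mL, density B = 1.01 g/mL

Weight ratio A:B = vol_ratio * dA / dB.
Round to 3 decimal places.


Weight ratio = 1.6 * 1.2 / 1.01
= 1.901

1.901


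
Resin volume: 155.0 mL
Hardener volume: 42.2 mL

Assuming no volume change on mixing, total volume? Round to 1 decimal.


V_total = 155.0 + 42.2 = 197.2 mL

197.2


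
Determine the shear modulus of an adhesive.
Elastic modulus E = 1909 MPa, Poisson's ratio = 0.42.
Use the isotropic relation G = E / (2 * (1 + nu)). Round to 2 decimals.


G = 1909 / (2*(1+0.42)) = 1909 / 2.84
= 672.18 MPa

672.18


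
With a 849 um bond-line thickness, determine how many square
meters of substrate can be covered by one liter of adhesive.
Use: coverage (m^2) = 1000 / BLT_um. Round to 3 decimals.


Coverage = 1000 / 849 = 1.178 m^2

1.178


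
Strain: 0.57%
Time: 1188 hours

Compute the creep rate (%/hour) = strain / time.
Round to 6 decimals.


Creep rate = 0.57 / 1188
= 0.000480 %/h

0.000480


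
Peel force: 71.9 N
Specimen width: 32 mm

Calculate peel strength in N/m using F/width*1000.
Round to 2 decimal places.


Peel strength = 71.9 / 32 * 1000 = 2246.88 N/m

2246.88


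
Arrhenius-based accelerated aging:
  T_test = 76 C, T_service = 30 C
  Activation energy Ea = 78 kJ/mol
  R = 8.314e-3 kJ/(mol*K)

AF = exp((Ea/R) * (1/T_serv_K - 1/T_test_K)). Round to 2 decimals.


T_test_K = 349.15, T_serv_K = 303.15
AF = exp((78/8.314e-3) * (1/303.15 - 1/349.15))
= 58.99

58.99


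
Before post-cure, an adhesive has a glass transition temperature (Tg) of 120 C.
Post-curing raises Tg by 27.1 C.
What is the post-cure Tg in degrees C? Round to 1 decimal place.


Tg_post = Tg_base + delta_Tg
= 120 + 27.1
= 147.1 C

147.1


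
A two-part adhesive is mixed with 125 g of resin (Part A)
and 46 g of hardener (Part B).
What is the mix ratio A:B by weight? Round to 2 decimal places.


Mix ratio = mass_A / mass_B
= 125 / 46
= 2.72

2.72
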